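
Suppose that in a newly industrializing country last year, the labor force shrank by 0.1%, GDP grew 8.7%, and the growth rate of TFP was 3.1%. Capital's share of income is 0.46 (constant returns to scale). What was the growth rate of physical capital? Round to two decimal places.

Physical capital growth was 12.29%.

Labor's share = 1 − 0.46 = 0.54.
gY = gA + 0.54×(-0.1) + 0.46×g.
0.46×g = 8.7 − 3.1 + 0.054 = 5.654.
g = 5.654 / 0.46 = 12.2913%.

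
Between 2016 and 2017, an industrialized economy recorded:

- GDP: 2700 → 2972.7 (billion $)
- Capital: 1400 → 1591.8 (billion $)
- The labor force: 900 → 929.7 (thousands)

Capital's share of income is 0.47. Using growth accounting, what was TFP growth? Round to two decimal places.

1.91%

GDP growth = (2972.7 − 2700) / 2700 = 10.1%.
Capital growth = (1591.8 − 1400) / 1400 = 13.7%.
The labor force growth = (929.7 − 900) / 900 = 3.3%.
Labor's share = 1 − 0.47 = 0.53.
Capital: 0.47 × 13.7 = 6.439 pp.
The labor force: 0.53 × 3.3 = 1.749 pp.
TFP growth = 10.1 − 8.188 = 1.912%.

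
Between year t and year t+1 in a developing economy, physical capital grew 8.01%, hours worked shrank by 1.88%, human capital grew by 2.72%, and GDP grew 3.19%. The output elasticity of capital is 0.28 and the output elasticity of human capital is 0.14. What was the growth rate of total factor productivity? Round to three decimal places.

Total factor productivity grew 1.657%.

Labor's share = 1 − 0.28 − 0.14 = 0.58.
Physical capital: 0.28 × 8.01 = 2.2428 pp.
Human capital: 0.14 × 2.72 = 0.3808 pp.
Hours worked: 0.58 × (-1.88) = -1.0904 pp.
TFP growth = 3.19 − 1.5332 = 1.6568%.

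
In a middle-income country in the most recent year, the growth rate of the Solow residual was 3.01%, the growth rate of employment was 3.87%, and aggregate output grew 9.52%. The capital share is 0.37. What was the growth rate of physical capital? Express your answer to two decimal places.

Labor's share = 1 − 0.37 = 0.63.
gY = gA + 0.63×3.87 + 0.37×g.
0.37×g = 9.52 − 3.01 − 2.4381 = 4.0719.
g = 4.0719 / 0.37 = 11.0051%.

11.01%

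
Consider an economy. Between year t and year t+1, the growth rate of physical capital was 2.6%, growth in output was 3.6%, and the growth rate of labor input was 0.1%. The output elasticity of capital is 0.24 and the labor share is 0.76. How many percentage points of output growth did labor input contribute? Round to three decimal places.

Labor's share = 1 − 0.24 = 0.76.
Contribution = share × growth = 0.76 × 0.1 = 0.076 pp.

0.076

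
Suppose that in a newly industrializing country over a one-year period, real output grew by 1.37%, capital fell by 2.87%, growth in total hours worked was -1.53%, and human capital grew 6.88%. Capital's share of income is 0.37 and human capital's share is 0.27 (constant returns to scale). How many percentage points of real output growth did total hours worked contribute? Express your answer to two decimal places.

-0.55 pp

Labor's share = 1 − 0.37 − 0.27 = 0.36.
Contribution = share × growth = 0.36 × (-1.53) = -0.5508 pp.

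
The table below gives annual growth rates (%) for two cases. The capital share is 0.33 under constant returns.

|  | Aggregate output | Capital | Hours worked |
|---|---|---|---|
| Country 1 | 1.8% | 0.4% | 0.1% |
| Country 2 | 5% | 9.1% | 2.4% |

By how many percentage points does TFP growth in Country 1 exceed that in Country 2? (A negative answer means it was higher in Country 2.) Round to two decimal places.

1.21 percentage points

Labor's share = 1 − 0.33 = 0.67.
Country 1: TFP = 1.8 − 0.132 − 0.067 = 1.601%.
Country 2: TFP = 5 − 3.003 − 1.608 = 0.389%.
Difference = 1.601 − (0.389) = 1.212 pp.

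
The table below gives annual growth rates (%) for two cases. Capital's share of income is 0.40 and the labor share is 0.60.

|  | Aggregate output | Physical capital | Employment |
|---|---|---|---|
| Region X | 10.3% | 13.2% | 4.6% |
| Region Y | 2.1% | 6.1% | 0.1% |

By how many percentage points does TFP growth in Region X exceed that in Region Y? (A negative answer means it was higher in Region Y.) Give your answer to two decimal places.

2.66 percentage points

Labor's share = 1 − 0.4 = 0.6.
Region X: TFP = 10.3 − 5.28 − 2.76 = 2.26%.
Region Y: TFP = 2.1 − 2.44 − 0.06 = -0.4%.
Difference = 2.26 − (-0.4) = 2.66 pp.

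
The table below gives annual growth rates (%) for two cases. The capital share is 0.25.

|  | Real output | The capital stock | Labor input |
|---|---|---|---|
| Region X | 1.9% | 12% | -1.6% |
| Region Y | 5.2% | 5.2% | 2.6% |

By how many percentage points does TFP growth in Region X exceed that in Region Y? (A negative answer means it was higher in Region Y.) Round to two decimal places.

Labor's share = 1 − 0.25 = 0.75.
Region X: TFP = 1.9 − 3 + 1.2 = 0.1%.
Region Y: TFP = 5.2 − 1.3 − 1.95 = 1.95%.
Difference = 0.1 − (1.95) = -1.85 pp.

-1.85 percentage points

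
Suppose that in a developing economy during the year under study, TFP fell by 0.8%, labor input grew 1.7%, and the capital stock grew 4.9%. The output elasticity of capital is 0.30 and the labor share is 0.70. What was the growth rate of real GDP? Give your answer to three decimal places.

Labor's share = 1 − 0.3 = 0.7.
The capital stock: 0.3 × 4.9 = 1.47 pp.
Labor input: 0.7 × 1.7 = 1.19 pp.
Output growth = -0.8 + 2.66 = 1.86%.

Real GDP grew 1.860%.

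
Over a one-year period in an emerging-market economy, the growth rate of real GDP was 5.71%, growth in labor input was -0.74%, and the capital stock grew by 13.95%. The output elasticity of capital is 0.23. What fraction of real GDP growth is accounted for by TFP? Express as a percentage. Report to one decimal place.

Labor's share = 1 − 0.23 = 0.77.
The capital stock: 0.23 × 13.95 = 3.2085 pp.
Labor input: 0.77 × (-0.74) = -0.5698 pp.
TFP growth = 5.71 − 2.6387 = 3.0713%.
TFP share of growth = 3.0713 / 5.71 × 100 = 53.788%.

TFP accounted for 53.8% of growth.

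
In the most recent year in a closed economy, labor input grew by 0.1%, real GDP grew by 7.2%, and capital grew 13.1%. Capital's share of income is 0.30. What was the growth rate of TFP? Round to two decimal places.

Labor's share = 1 − 0.3 = 0.7.
Capital: 0.3 × 13.1 = 3.93 pp.
Labor input: 0.7 × 0.1 = 0.07 pp.
TFP growth = 7.2 − 4 = 3.2%.

3.20%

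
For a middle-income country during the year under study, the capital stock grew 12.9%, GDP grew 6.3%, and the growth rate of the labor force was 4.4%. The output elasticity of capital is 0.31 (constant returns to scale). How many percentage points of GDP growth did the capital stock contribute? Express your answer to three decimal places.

3.999 percentage points

Contribution = share × growth = 0.31 × 12.9 = 3.999 pp.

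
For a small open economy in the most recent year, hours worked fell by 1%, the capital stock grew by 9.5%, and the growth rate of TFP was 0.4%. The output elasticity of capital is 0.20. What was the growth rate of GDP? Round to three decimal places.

Labor's share = 1 − 0.2 = 0.8.
The capital stock: 0.2 × 9.5 = 1.9 pp.
Hours worked: 0.8 × (-1) = -0.8 pp.
Output growth = 0.4 + 1.1 = 1.5%.

1.500%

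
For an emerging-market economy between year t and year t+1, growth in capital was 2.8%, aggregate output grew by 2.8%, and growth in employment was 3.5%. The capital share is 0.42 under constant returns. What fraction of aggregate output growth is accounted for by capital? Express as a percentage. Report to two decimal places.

Capital contributed 0.42 × 2.8 = 1.176 pp.
Share of growth = 1.176 / 2.8 × 100 = 42%.

42.00%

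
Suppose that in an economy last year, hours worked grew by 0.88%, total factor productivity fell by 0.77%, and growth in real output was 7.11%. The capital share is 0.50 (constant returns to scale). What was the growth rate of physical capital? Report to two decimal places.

Labor's share = 1 − 0.5 = 0.5.
gY = gA + 0.5×0.88 + 0.5×g.
0.5×g = 7.11 + 0.77 − 0.44 = 7.44.
g = 7.44 / 0.5 = 14.88%.

Physical capital grew 14.88%.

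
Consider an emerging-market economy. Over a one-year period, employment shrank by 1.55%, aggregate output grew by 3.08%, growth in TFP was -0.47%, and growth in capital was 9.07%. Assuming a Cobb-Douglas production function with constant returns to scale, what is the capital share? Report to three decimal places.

gY = gA + α·gK + (1−α)·gL, so gY − gA − gL = α(gK − gL).
3.08 + 0.47 + 1.55 = α × (9.07 − (-1.55)).
5.1 = 10.62 α, so α = 0.48023.

The capital share is 0.480.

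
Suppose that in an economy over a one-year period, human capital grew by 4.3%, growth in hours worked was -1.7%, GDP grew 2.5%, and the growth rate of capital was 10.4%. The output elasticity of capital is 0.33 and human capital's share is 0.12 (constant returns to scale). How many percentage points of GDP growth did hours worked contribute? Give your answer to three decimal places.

Labor's share = 1 − 0.33 − 0.12 = 0.55.
Contribution = share × growth = 0.55 × (-1.7) = -0.935 pp.

-0.935 pp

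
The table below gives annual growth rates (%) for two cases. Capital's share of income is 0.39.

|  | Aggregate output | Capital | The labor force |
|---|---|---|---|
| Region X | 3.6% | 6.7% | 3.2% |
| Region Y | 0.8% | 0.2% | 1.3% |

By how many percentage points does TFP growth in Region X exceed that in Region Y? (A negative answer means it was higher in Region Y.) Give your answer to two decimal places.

Labor's share = 1 − 0.39 = 0.61.
Region X: TFP = 3.6 − 2.613 − 1.952 = -0.965%.
Region Y: TFP = 0.8 − 0.078 − 0.793 = -0.071%.
Difference = -0.965 − (-0.071) = -0.894 pp.

-0.89 percentage points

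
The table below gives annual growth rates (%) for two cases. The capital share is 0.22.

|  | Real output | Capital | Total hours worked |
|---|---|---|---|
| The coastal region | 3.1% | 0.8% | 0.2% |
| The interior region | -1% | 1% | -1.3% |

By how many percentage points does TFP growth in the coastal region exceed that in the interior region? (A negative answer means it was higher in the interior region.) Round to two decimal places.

Labor's share = 1 − 0.22 = 0.78.
The coastal region: TFP = 3.1 − 0.176 − 0.156 = 2.768%.
The interior region: TFP = -1 − 0.22 + 1.014 = -0.206%.
Difference = 2.768 − (-0.206) = 2.974 pp.

2.97 percentage points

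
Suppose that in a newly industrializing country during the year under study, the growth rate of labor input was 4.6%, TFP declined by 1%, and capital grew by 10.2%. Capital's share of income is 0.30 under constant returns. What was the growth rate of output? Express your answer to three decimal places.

Labor's share = 1 − 0.3 = 0.7.
Capital: 0.3 × 10.2 = 3.06 pp.
Labor input: 0.7 × 4.6 = 3.22 pp.
Output growth = -1 + 6.28 = 5.28%.

Output growth was 5.280%.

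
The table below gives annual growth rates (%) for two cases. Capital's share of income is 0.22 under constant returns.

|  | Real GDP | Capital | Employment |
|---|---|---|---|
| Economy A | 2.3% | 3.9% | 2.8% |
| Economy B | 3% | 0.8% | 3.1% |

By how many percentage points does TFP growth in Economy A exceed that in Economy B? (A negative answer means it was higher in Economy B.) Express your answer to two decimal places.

-1.15 percentage points

Labor's share = 1 − 0.22 = 0.78.
Economy A: TFP = 2.3 − 0.858 − 2.184 = -0.742%.
Economy B: TFP = 3 − 0.176 − 2.418 = 0.406%.
Difference = -0.742 − (0.406) = -1.148 pp.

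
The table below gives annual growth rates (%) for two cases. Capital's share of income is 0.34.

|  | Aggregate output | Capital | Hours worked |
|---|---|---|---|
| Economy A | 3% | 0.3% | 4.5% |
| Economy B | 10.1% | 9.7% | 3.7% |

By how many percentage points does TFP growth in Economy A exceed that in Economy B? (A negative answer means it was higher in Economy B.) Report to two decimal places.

Labor's share = 1 − 0.34 = 0.66.
Economy A: TFP = 3 − 0.102 − 2.97 = -0.072%.
Economy B: TFP = 10.1 − 3.298 − 2.442 = 4.36%.
Difference = -0.072 − (4.36) = -4.432 pp.

-4.43 percentage points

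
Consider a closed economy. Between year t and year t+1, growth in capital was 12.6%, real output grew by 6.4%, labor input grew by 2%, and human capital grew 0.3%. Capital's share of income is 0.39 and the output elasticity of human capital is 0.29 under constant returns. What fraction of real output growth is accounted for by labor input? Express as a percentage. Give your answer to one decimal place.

Labor input accounted for 10.0% of growth.

Labor's share = 1 − 0.39 − 0.29 = 0.32.
Labor input contributed 0.32 × 2 = 0.64 pp.
Share of growth = 0.64 / 6.4 × 100 = 10%.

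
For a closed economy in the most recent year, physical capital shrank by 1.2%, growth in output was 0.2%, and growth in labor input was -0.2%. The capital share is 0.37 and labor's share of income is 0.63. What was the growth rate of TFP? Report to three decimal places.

Labor's share = 1 − 0.37 = 0.63.
Physical capital: 0.37 × (-1.2) = -0.444 pp.
Labor input: 0.63 × (-0.2) = -0.126 pp.
TFP growth = 0.2 + 0.57 = 0.77%.

0.770%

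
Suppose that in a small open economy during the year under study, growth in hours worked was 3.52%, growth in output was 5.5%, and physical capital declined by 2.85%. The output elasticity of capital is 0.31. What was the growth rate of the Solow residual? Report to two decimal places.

Labor's share = 1 − 0.31 = 0.69.
Physical capital: 0.31 × (-2.85) = -0.8835 pp.
Hours worked: 0.69 × 3.52 = 2.4288 pp.
TFP growth = 5.5 − 1.5453 = 3.9547%.

The Solow residual growth was 3.95%.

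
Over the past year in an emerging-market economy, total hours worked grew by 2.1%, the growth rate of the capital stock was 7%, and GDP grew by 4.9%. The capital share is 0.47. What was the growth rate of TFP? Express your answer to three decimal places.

Labor's share = 1 − 0.47 = 0.53.
The capital stock: 0.47 × 7 = 3.29 pp.
Total hours worked: 0.53 × 2.1 = 1.113 pp.
TFP growth = 4.9 − 4.403 = 0.497%.

0.497%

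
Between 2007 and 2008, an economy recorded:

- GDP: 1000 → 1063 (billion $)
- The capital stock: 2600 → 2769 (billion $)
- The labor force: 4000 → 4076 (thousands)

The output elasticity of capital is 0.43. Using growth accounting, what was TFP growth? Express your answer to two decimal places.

2.42%

GDP growth = (1063 − 1000) / 1000 = 6.3%.
The capital stock growth = (2769 − 2600) / 2600 = 6.5%.
The labor force growth = (4076 − 4000) / 4000 = 1.9%.
Labor's share = 1 − 0.43 = 0.57.
The capital stock: 0.43 × 6.5 = 2.795 pp.
The labor force: 0.57 × 1.9 = 1.083 pp.
TFP growth = 6.3 − 3.878 = 2.422%.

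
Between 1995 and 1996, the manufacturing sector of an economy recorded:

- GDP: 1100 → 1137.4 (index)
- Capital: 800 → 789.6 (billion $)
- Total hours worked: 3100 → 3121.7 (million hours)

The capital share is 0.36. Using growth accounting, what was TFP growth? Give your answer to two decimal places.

TFP growth was 3.42%.

GDP growth = (1137.4 − 1100) / 1100 = 3.4%.
Capital growth = (789.6 − 800) / 800 = -1.3%.
Total hours worked growth = (3121.7 − 3100) / 3100 = 0.7%.
Labor's share = 1 − 0.36 = 0.64.
Capital: 0.36 × (-1.3) = -0.468 pp.
Total hours worked: 0.64 × 0.7 = 0.448 pp.
TFP growth = 3.4 + 0.02 = 3.42%.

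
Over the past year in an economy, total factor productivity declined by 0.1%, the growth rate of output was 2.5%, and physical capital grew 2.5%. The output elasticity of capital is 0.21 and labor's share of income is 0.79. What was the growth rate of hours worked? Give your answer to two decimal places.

2.63%

Labor's share = 1 − 0.21 = 0.79.
gY = gA + 0.21×2.5 + 0.79×g.
0.79×g = 2.5 + 0.1 − 0.525 = 2.075.
g = 2.075 / 0.79 = 2.6266%.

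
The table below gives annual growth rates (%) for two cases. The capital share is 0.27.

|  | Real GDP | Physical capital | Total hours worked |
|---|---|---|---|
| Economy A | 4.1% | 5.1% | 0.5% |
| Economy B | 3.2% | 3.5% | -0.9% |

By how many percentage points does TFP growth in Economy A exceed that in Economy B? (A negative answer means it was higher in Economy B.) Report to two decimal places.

Labor's share = 1 − 0.27 = 0.73.
Economy A: TFP = 4.1 − 1.377 − 0.365 = 2.358%.
Economy B: TFP = 3.2 − 0.945 + 0.657 = 2.912%.
Difference = 2.358 − (2.912) = -0.554 pp.

-0.55 percentage points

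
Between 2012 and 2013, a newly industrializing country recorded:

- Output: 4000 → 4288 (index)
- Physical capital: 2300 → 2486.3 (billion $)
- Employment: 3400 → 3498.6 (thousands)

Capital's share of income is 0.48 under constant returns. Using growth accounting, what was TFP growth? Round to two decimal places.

1.80%

Output growth = (4288 − 4000) / 4000 = 7.2%.
Physical capital growth = (2486.3 − 2300) / 2300 = 8.1%.
Employment growth = (3498.6 − 3400) / 3400 = 2.9%.
Labor's share = 1 − 0.48 = 0.52.
Physical capital: 0.48 × 8.1 = 3.888 pp.
Employment: 0.52 × 2.9 = 1.508 pp.
TFP growth = 7.2 − 5.396 = 1.804%.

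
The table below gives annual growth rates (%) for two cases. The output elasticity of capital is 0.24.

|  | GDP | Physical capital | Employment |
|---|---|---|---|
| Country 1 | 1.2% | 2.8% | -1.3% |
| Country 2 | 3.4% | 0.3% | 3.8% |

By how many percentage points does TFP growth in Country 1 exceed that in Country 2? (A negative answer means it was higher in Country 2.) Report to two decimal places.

Labor's share = 1 − 0.24 = 0.76.
Country 1: TFP = 1.2 − 0.672 + 0.988 = 1.516%.
Country 2: TFP = 3.4 − 0.072 − 2.888 = 0.44%.
Difference = 1.516 − (0.44) = 1.076 pp.

1.08 percentage points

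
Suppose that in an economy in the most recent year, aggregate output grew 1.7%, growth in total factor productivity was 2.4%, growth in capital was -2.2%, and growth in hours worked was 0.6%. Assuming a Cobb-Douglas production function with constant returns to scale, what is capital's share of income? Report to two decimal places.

gY = gA + α·gK + (1−α)·gL, so gY − gA − gL = α(gK − gL).
1.7 − 2.4 − 0.6 = α × (-2.2 − 0.6).
-1.3 = -2.8 α, so α = 0.4643.

Capital's share of income is 0.46.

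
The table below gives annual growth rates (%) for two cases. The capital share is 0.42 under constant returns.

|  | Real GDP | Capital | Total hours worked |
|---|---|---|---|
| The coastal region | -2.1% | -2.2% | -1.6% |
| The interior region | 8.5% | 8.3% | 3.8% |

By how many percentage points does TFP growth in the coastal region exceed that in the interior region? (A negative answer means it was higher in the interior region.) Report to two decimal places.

-3.06 percentage points

Labor's share = 1 − 0.42 = 0.58.
The coastal region: TFP = -2.1 + 0.924 + 0.928 = -0.248%.
The interior region: TFP = 8.5 − 3.486 − 2.204 = 2.81%.
Difference = -0.248 − (2.81) = -3.058 pp.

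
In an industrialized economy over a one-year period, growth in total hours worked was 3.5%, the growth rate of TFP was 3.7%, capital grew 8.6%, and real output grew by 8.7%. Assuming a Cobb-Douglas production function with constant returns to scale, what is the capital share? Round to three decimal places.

0.294

gY = gA + α·gK + (1−α)·gL, so gY − gA − gL = α(gK − gL).
8.7 − 3.7 − 3.5 = α × (8.6 − 3.5).
1.5 = 5.1 α, so α = 0.29412.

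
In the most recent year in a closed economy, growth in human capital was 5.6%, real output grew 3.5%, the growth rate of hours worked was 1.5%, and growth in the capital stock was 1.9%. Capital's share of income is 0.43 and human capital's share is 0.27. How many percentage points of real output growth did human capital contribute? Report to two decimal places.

Contribution = share × growth = 0.27 × 5.6 = 1.512 pp.

1.51 percentage points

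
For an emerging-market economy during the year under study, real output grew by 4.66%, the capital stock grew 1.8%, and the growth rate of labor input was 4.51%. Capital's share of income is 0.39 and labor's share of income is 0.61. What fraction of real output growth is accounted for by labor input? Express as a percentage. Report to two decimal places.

Labor input accounted for 59.04% of growth.

Labor's share = 1 − 0.39 = 0.61.
Labor input contributed 0.61 × 4.51 = 2.7511 pp.
Share of growth = 2.7511 / 4.66 × 100 = 59.0365%.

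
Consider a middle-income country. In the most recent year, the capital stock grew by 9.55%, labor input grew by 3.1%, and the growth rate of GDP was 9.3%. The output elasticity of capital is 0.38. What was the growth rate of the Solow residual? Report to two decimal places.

Labor's share = 1 − 0.38 = 0.62.
The capital stock: 0.38 × 9.55 = 3.629 pp.
Labor input: 0.62 × 3.1 = 1.922 pp.
TFP growth = 9.3 − 5.551 = 3.749%.

The Solow residual grew 3.75%.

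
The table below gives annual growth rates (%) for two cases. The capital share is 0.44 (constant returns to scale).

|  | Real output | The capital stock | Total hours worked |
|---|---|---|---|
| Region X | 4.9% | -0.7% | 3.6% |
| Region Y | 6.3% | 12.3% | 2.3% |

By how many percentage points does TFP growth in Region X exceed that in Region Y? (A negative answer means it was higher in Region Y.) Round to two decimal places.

3.59 percentage points

Labor's share = 1 − 0.44 = 0.56.
Region X: TFP = 4.9 + 0.308 − 2.016 = 3.192%.
Region Y: TFP = 6.3 − 5.412 − 1.288 = -0.4%.
Difference = 3.192 − (-0.4) = 3.592 pp.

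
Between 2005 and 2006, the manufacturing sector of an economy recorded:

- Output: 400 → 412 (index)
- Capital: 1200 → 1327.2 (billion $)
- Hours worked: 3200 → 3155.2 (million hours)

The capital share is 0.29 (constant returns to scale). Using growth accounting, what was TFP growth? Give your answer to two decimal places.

Output growth = (412 − 400) / 400 = 3%.
Capital growth = (1327.2 − 1200) / 1200 = 10.6%.
Hours worked growth = (3155.2 − 3200) / 3200 = -1.4%.
Labor's share = 1 − 0.29 = 0.71.
Capital: 0.29 × 10.6 = 3.074 pp.
Hours worked: 0.71 × (-1.4) = -0.994 pp.
TFP growth = 3 − 2.08 = 0.92%.

0.92%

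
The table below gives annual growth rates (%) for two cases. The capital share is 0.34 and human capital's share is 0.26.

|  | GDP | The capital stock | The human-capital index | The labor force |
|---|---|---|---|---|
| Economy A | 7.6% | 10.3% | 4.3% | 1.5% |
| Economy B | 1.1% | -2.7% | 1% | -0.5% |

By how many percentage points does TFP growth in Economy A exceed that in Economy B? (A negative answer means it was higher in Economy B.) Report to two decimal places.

0.42 percentage points

Labor's share = 1 − 0.34 − 0.26 = 0.4.
Economy A: TFP = 7.6 − 3.502 − 1.118 − 0.6 = 2.38%.
Economy B: TFP = 1.1 + 0.918 − 0.26 + 0.2 = 1.958%.
Difference = 2.38 − (1.958) = 0.422 pp.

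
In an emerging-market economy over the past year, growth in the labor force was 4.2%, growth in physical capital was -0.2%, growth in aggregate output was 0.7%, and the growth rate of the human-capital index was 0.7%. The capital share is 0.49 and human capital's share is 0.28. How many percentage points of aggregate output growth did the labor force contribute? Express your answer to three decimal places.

0.966 percentage points

Labor's share = 1 − 0.49 − 0.28 = 0.23.
Contribution = share × growth = 0.23 × 4.2 = 0.966 pp.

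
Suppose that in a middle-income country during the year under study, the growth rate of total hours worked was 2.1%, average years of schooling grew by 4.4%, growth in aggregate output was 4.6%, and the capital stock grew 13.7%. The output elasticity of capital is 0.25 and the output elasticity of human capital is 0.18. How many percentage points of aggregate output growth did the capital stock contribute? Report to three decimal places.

Contribution = share × growth = 0.25 × 13.7 = 3.425 pp.

3.425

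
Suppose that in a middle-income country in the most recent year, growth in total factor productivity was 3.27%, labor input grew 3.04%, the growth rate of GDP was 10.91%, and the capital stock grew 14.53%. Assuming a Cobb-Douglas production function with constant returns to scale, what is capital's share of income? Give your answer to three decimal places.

α = 0.400

gY = gA + α·gK + (1−α)·gL, so gY − gA − gL = α(gK − gL).
10.91 − 3.27 − 3.04 = α × (14.53 − 3.04).
4.6 = 11.49 α, so α = 0.40035.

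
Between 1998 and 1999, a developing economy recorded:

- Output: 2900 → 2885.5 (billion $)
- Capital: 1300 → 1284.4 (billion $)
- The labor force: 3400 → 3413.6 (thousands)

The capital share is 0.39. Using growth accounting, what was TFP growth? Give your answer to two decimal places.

Output growth = (2885.5 − 2900) / 2900 = -0.5%.
Capital growth = (1284.4 − 1300) / 1300 = -1.2%.
The labor force growth = (3413.6 − 3400) / 3400 = 0.4%.
Labor's share = 1 − 0.39 = 0.61.
Capital: 0.39 × (-1.2) = -0.468 pp.
The labor force: 0.61 × 0.4 = 0.244 pp.
TFP growth = -0.5 + 0.224 = -0.276%.

-0.28%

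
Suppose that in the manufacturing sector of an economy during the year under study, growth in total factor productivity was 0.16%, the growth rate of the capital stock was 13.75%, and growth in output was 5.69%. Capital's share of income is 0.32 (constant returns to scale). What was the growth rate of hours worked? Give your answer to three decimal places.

1.662%

Labor's share = 1 − 0.32 = 0.68.
gY = gA + 0.32×13.75 + 0.68×g.
0.68×g = 5.69 − 0.16 − 4.4 = 1.13.
g = 1.13 / 0.68 = 1.66176%.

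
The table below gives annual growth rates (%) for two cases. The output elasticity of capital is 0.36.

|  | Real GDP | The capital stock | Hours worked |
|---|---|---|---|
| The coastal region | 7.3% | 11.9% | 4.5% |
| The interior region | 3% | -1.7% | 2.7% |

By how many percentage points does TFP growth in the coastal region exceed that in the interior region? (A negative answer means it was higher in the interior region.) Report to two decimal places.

-1.75 percentage points

Labor's share = 1 − 0.36 = 0.64.
The coastal region: TFP = 7.3 − 4.284 − 2.88 = 0.136%.
The interior region: TFP = 3 + 0.612 − 1.728 = 1.884%.
Difference = 0.136 − (1.884) = -1.748 pp.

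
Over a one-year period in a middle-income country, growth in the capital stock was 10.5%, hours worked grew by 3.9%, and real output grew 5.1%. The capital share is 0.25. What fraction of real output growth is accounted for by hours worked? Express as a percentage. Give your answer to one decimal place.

57.4%

Labor's share = 1 − 0.25 = 0.75.
Hours worked contributed 0.75 × 3.9 = 2.925 pp.
Share of growth = 2.925 / 5.1 × 100 = 57.353%.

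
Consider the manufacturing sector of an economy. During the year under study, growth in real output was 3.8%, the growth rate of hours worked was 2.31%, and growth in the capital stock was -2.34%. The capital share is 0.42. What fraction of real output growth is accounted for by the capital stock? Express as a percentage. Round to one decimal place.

The capital stock contributed 0.42 × (-2.34) = -0.9828 pp.
Share of growth = -0.9828 / 3.8 × 100 = -25.863%.

The capital stock accounted for -25.9% of growth.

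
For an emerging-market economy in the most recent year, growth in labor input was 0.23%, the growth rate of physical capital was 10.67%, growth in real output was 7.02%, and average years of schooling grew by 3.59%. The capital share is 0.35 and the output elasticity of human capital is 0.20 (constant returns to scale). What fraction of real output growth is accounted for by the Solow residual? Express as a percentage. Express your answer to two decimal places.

Labor's share = 1 − 0.35 − 0.2 = 0.45.
Physical capital: 0.35 × 10.67 = 3.7345 pp.
Average years of schooling: 0.2 × 3.59 = 0.718 pp.
Labor input: 0.45 × 0.23 = 0.1035 pp.
TFP growth = 7.02 − 4.556 = 2.464%.
TFP share of growth = 2.464 / 7.02 × 100 = 35.0997%.

The Solow residual accounted for 35.10% of growth.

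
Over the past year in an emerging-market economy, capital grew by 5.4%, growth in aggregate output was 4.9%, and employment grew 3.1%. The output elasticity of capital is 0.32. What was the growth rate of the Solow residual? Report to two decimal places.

The Solow residual grew 1.06%.

Labor's share = 1 − 0.32 = 0.68.
Capital: 0.32 × 5.4 = 1.728 pp.
Employment: 0.68 × 3.1 = 2.108 pp.
TFP growth = 4.9 − 3.836 = 1.064%.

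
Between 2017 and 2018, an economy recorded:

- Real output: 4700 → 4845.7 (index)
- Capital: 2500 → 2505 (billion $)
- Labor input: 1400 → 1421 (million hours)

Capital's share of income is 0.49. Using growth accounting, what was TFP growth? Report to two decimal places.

Real output growth = (4845.7 − 4700) / 4700 = 3.1%.
Capital growth = (2505 − 2500) / 2500 = 0.2%.
Labor input growth = (1421 − 1400) / 1400 = 1.5%.
Labor's share = 1 − 0.49 = 0.51.
Capital: 0.49 × 0.2 = 0.098 pp.
Labor input: 0.51 × 1.5 = 0.765 pp.
TFP growth = 3.1 − 0.863 = 2.237%.

2.24%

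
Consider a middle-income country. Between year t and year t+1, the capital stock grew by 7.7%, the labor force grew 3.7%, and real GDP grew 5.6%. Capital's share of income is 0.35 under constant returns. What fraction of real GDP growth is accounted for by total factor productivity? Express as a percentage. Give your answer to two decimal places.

Labor's share = 1 − 0.35 = 0.65.
The capital stock: 0.35 × 7.7 = 2.695 pp.
The labor force: 0.65 × 3.7 = 2.405 pp.
TFP growth = 5.6 − 5.1 = 0.5%.
TFP share of growth = 0.5 / 5.6 × 100 = 8.9286%.

Total factor productivity accounted for 8.93% of growth.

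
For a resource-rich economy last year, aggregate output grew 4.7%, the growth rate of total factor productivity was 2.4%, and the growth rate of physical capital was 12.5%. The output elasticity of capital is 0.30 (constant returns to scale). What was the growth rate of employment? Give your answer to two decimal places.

Labor's share = 1 − 0.3 = 0.7.
gY = gA + 0.3×12.5 + 0.7×g.
0.7×g = 4.7 − 2.4 − 3.75 = -1.45.
g = -1.45 / 0.7 = -2.0714%.

-2.07%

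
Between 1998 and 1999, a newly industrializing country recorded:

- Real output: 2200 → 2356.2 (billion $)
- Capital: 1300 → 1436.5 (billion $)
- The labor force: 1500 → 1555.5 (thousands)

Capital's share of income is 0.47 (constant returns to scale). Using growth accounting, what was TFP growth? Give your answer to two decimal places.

0.20%

Real output growth = (2356.2 − 2200) / 2200 = 7.1%.
Capital growth = (1436.5 − 1300) / 1300 = 10.5%.
The labor force growth = (1555.5 − 1500) / 1500 = 3.7%.
Labor's share = 1 − 0.47 = 0.53.
Capital: 0.47 × 10.5 = 4.935 pp.
The labor force: 0.53 × 3.7 = 1.961 pp.
TFP growth = 7.1 − 6.896 = 0.204%.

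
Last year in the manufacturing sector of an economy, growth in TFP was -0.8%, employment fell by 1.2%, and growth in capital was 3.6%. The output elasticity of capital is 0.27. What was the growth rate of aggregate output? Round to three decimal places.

Labor's share = 1 − 0.27 = 0.73.
Capital: 0.27 × 3.6 = 0.972 pp.
Employment: 0.73 × (-1.2) = -0.876 pp.
Output growth = -0.8 + 0.096 = -0.704%.

-0.704%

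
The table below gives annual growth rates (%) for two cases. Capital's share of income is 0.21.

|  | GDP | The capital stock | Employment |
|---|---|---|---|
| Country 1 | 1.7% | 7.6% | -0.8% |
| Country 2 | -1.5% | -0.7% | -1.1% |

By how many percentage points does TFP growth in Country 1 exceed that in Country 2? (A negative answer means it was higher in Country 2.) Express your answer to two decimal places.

1.22 percentage points

Labor's share = 1 − 0.21 = 0.79.
Country 1: TFP = 1.7 − 1.596 + 0.632 = 0.736%.
Country 2: TFP = -1.5 + 0.147 + 0.869 = -0.484%.
Difference = 0.736 − (-0.484) = 1.22 pp.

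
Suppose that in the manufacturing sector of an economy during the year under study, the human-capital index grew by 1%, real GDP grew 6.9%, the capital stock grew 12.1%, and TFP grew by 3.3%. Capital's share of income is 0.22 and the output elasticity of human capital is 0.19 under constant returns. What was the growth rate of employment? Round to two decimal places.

Labor's share = 1 − 0.22 − 0.19 = 0.59.
gY = gA + 0.22×12.1 + 0.19×1 + 0.59×g.
0.59×g = 6.9 − 3.3 − 2.852 = 0.748.
g = 0.748 / 0.59 = 1.2678%.

1.27%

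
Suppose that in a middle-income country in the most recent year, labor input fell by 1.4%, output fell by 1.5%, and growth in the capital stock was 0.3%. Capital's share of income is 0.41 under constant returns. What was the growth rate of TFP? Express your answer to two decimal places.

Labor's share = 1 − 0.41 = 0.59.
The capital stock: 0.41 × 0.3 = 0.123 pp.
Labor input: 0.59 × (-1.4) = -0.826 pp.
TFP growth = -1.5 + 0.703 = -0.797%.

-0.80%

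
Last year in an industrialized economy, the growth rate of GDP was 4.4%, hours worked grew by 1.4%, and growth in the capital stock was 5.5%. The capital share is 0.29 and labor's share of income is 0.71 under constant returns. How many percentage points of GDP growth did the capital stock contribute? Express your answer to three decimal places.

1.595

Contribution = share × growth = 0.29 × 5.5 = 1.595 pp.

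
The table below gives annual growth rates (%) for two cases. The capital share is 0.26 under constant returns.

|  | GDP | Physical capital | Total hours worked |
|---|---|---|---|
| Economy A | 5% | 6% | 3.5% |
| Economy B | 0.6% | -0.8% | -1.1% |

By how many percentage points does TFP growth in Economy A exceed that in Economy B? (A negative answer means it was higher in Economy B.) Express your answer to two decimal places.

Labor's share = 1 − 0.26 = 0.74.
Economy A: TFP = 5 − 1.56 − 2.59 = 0.85%.
Economy B: TFP = 0.6 + 0.208 + 0.814 = 1.622%.
Difference = 0.85 − (1.622) = -0.772 pp.

-0.77 percentage points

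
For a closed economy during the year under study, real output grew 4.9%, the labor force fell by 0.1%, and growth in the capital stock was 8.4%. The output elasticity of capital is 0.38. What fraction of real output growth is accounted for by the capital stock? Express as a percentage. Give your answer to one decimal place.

65.1%

The capital stock contributed 0.38 × 8.4 = 3.192 pp.
Share of growth = 3.192 / 4.9 × 100 = 65.143%.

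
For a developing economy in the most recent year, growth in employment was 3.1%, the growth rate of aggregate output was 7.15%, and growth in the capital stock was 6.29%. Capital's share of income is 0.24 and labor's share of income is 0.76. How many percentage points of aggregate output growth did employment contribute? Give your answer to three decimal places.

2.356

Labor's share = 1 − 0.24 = 0.76.
Contribution = share × growth = 0.76 × 3.1 = 2.356 pp.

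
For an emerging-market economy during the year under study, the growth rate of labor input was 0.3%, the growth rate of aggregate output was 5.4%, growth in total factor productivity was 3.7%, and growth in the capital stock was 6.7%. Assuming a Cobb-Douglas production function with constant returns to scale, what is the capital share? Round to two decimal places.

0.22

gY = gA + α·gK + (1−α)·gL, so gY − gA − gL = α(gK − gL).
5.4 − 3.7 − 0.3 = α × (6.7 − 0.3).
1.4 = 6.4 α, so α = 0.2188.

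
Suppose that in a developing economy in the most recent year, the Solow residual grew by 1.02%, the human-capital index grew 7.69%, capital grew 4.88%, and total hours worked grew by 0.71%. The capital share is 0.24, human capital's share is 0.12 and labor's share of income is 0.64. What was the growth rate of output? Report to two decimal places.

3.57%

Labor's share = 1 − 0.24 − 0.12 = 0.64.
Capital: 0.24 × 4.88 = 1.1712 pp.
The human-capital index: 0.12 × 7.69 = 0.9228 pp.
Total hours worked: 0.64 × 0.71 = 0.4544 pp.
Output growth = 1.02 + 2.5484 = 3.5684%.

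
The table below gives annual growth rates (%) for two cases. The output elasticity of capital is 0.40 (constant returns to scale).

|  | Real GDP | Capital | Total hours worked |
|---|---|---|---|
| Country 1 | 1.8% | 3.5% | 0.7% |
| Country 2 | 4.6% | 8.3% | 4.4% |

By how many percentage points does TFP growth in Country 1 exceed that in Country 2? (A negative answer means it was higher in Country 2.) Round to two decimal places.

1.34 percentage points

Labor's share = 1 − 0.4 = 0.6.
Country 1: TFP = 1.8 − 1.4 − 0.42 = -0.02%.
Country 2: TFP = 4.6 − 3.32 − 2.64 = -1.36%.
Difference = -0.02 − (-1.36) = 1.34 pp.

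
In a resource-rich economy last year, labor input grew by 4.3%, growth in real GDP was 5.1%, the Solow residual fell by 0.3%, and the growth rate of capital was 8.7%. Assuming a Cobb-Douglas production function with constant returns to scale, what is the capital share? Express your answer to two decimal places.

gY = gA + α·gK + (1−α)·gL, so gY − gA − gL = α(gK − gL).
5.1 + 0.3 − 4.3 = α × (8.7 − 4.3).
1.1 = 4.4 α, so α = 0.25.

0.25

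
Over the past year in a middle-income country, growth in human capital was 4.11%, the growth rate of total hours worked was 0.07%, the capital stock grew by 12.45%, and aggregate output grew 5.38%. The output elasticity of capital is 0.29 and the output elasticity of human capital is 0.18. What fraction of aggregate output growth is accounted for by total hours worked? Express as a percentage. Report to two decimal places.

0.69%

Labor's share = 1 − 0.29 − 0.18 = 0.53.
Total hours worked contributed 0.53 × 0.07 = 0.0371 pp.
Share of growth = 0.0371 / 5.38 × 100 = 0.6896%.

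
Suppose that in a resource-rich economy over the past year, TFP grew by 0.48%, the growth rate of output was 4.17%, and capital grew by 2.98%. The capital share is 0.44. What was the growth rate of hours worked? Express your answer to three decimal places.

4.248%

Labor's share = 1 − 0.44 = 0.56.
gY = gA + 0.44×2.98 + 0.56×g.
0.56×g = 4.17 − 0.48 − 1.3112 = 2.3788.
g = 2.3788 / 0.56 = 4.24786%.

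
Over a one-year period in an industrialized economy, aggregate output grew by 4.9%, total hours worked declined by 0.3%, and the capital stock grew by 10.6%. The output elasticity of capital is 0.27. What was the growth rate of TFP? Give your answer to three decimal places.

Labor's share = 1 − 0.27 = 0.73.
The capital stock: 0.27 × 10.6 = 2.862 pp.
Total hours worked: 0.73 × (-0.3) = -0.219 pp.
TFP growth = 4.9 − 2.643 = 2.257%.

2.257%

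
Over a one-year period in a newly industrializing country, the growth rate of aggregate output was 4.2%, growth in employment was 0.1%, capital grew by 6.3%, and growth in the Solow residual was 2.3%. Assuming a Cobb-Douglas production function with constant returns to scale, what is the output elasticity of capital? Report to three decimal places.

The output elasticity of capital is 0.290.

gY = gA + α·gK + (1−α)·gL, so gY − gA − gL = α(gK − gL).
4.2 − 2.3 − 0.1 = α × (6.3 − 0.1).
1.8 = 6.2 α, so α = 0.29032.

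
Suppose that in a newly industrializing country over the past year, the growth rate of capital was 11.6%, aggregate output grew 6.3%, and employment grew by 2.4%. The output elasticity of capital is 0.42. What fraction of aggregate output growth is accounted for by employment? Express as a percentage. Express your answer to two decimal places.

Labor's share = 1 − 0.42 = 0.58.
Employment contributed 0.58 × 2.4 = 1.392 pp.
Share of growth = 1.392 / 6.3 × 100 = 22.0952%.

Employment accounted for 22.10% of growth.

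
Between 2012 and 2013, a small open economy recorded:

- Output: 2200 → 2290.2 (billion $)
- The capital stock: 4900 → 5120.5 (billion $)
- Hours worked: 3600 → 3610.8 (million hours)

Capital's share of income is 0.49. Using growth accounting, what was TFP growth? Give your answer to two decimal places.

1.74%

Output growth = (2290.2 − 2200) / 2200 = 4.1%.
The capital stock growth = (5120.5 − 4900) / 4900 = 4.5%.
Hours worked growth = (3610.8 − 3600) / 3600 = 0.3%.
Labor's share = 1 − 0.49 = 0.51.
The capital stock: 0.49 × 4.5 = 2.205 pp.
Hours worked: 0.51 × 0.3 = 0.153 pp.
TFP growth = 4.1 − 2.358 = 1.742%.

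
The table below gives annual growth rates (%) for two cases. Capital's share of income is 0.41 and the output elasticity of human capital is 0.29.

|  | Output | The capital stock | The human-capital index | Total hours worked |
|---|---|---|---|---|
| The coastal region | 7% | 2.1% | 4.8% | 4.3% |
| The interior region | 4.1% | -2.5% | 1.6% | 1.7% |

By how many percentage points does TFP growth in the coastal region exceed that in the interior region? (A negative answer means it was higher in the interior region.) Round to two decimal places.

-0.69 percentage points

Labor's share = 1 − 0.41 − 0.29 = 0.3.
The coastal region: TFP = 7 − 0.861 − 1.392 − 1.29 = 3.457%.
The interior region: TFP = 4.1 + 1.025 − 0.464 − 0.51 = 4.151%.
Difference = 3.457 − (4.151) = -0.694 pp.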